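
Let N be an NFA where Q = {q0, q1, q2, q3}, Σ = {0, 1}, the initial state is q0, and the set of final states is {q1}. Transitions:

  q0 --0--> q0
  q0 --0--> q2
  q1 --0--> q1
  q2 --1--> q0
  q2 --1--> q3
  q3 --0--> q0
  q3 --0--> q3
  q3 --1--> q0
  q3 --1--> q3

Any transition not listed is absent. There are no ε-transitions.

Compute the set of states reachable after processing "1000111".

∅

Start in {q0}.
Read '1': q0→∅; now ∅.
The set is empty and remains empty for the remaining 6 symbols.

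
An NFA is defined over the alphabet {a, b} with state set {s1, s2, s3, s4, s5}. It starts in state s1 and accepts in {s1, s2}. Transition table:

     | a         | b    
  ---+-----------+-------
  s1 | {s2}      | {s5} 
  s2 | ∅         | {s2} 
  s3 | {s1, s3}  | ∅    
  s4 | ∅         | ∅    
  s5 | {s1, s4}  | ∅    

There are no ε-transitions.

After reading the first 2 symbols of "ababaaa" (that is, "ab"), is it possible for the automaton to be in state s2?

Start in {s1}.
Read 'a': s1→{s2}; now {s2}.
Read 'b': s2→{s2}; now {s2}.
State s2 is in {s2}.

Yes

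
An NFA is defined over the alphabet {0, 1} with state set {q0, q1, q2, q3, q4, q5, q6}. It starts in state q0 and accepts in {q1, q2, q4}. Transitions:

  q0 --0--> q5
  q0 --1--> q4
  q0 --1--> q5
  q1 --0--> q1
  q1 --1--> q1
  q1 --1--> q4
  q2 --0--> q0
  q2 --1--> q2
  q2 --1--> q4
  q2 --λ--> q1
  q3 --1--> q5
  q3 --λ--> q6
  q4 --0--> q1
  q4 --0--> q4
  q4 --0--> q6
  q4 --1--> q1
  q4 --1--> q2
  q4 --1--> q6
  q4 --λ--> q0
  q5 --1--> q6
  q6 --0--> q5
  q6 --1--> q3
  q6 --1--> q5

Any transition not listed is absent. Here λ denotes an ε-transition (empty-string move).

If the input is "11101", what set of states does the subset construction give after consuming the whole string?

{q0, q1, q2, q3, q4, q5, q6}

Start in {q0}.
Read '1': q0→{q4, q5}; union {q4, q5}; ε-closure = {q0, q4, q5}.
Read '1': q0→{q4, q5}, q4→{q1, q2, q6}, q5→{q6}; union {q1, q2, q4, q5, q6}; ε-closure = {q0, q1, q2, q4, q5, q6}.
Read '1': q0→{q4, q5}, q1→{q1, q4}, q2→{q2, q4}, q4→{q1, q2, q6}, q5→{q6}, q6→{q3, q5}; union {q1, q2, q3, q4, q5, q6}; ε-closure = {q0, q1, q2, q3, q4, q5, q6}.
Read '0': q0→{q5}, q1→{q1}, q2→{q0}, q3→∅, q4→{q1, q4, q6}, q5→∅, q6→{q5}; now {q0, q1, q4, q5, q6}.
Read '1': q0→{q4, q5}, q1→{q1, q4}, q4→{q1, q2, q6}, q5→{q6}, q6→{q3, q5}; union {q1, q2, q3, q4, q5, q6}; ε-closure = {q0, q1, q2, q3, q4, q5, q6}.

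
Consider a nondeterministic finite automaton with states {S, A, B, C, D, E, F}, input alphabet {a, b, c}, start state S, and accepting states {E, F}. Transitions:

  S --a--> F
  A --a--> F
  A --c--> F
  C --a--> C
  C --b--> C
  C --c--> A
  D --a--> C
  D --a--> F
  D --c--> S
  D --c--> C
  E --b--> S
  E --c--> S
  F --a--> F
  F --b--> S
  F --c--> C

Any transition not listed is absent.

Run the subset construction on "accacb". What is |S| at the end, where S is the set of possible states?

1

Start in {S}.
Read 'a': {S} → {F}.
Read 'c': {F} → {C}.
Read 'c': {C} → {A}.
Read 'a': {A} → {F}.
Read 'c': {F} → {C}.
Read 'b': {C} → {C}.
That set has 1 state.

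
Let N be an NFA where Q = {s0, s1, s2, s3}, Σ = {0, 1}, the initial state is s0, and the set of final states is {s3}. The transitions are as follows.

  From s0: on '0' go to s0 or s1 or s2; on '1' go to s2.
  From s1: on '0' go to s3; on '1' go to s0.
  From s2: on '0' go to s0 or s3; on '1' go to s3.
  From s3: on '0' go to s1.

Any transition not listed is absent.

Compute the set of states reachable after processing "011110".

Start in {s0}.
Read '0': {s0} → {s0, s1, s2}.
Read '1': {s0, s1, s2} → {s0, s2, s3}.
Read '1': {s0, s2, s3} → {s2, s3}.
Read '1': {s2, s3} → {s3}.
Read '1': {s3} → ∅.
The set is empty and remains empty for the remaining 1 symbol.

∅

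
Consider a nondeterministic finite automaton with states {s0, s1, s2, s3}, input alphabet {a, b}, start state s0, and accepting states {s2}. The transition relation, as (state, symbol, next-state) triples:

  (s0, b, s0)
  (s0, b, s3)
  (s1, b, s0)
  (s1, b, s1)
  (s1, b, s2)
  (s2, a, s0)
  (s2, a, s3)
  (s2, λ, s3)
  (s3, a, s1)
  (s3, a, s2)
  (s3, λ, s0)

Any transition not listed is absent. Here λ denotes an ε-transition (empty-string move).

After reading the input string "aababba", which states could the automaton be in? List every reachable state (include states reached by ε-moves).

∅

Start in {s0}.
Read 'a': {s0} → ∅.
The set is empty and remains empty for the remaining 6 symbols.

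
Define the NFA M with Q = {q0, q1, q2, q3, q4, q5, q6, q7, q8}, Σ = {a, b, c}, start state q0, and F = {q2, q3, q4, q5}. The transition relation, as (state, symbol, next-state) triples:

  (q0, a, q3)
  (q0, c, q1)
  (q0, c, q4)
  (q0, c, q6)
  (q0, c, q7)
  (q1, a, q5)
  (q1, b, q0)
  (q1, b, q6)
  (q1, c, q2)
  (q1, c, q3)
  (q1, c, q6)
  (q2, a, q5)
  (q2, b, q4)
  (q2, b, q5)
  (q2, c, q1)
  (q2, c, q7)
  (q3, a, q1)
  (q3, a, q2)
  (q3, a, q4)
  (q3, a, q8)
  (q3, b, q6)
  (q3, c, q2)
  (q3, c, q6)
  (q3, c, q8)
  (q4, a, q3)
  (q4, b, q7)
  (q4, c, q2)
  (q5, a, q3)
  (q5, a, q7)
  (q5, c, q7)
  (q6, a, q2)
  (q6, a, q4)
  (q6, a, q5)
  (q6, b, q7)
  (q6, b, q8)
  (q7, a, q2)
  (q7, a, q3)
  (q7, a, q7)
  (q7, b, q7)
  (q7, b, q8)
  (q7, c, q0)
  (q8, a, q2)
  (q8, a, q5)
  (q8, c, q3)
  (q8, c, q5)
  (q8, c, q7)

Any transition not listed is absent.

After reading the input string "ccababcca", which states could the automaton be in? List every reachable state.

{q2, q3, q4, q5, q7}

Start in {q0}.
Read 'c': q0→{q1, q4, q6, q7}; now {q1, q4, q6, q7}.
Read 'c': q1→{q2, q3, q6}, q4→{q2}, q6→∅, q7→{q0}; now {q0, q2, q3, q6}.
Read 'a': q0→{q3}, q2→{q5}, q3→{q1, q2, q4, q8}, q6→{q2, q4, q5}; now {q1, q2, q3, q4, q5, q8}.
Read 'b': q1→{q0, q6}, q2→{q4, q5}, q3→{q6}, q4→{q7}, q5→∅, q8→∅; now {q0, q4, q5, q6, q7}.
Read 'a': q0→{q3}, q4→{q3}, q5→{q3, q7}, q6→{q2, q4, q5}, q7→{q2, q3, q7}; now {q2, q3, q4, q5, q7}.
Read 'b': q2→{q4, q5}, q3→{q6}, q4→{q7}, q5→∅, q7→{q7, q8}; now {q4, q5, q6, q7, q8}.
Read 'c': q4→{q2}, q5→{q7}, q6→∅, q7→{q0}, q8→{q3, q5, q7}; now {q0, q2, q3, q5, q7}.
Read 'c': q0→{q1, q4, q6, q7}, q2→{q1, q7}, q3→{q2, q6, q8}, q5→{q7}, q7→{q0}; now {q0, q1, q2, q4, q6, q7, q8}.
Read 'a': q0→{q3}, q1→{q5}, q2→{q5}, q4→{q3}, q6→{q2, q4, q5}, q7→{q2, q3, q7}, q8→{q2, q5}; now {q2, q3, q4, q5, q7}.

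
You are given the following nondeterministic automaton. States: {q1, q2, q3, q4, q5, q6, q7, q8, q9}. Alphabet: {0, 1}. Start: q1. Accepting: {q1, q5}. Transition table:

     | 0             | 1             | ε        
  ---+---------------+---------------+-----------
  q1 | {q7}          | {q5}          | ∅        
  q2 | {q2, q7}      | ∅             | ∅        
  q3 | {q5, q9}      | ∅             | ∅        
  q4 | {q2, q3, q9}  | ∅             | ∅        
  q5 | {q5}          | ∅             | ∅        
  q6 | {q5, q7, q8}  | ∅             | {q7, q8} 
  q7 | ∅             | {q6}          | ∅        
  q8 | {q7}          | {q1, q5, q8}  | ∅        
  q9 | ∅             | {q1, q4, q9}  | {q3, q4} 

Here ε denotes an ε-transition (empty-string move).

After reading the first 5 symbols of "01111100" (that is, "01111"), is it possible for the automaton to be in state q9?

Start in {q1}.
Read '0': {q1} → {q7}.
Read '1': {q7} → {q6, q7, q8}.
Read '1': {q6, q7, q8} → {q1, q5, q6, q7, q8}.
Read '1': {q1, q5, q6, q7, q8} → {q1, q5, q6, q7, q8}.
Read '1': {q1, q5, q6, q7, q8} → {q1, q5, q6, q7, q8}.
State q9 is not in {q1, q5, q6, q7, q8}.

No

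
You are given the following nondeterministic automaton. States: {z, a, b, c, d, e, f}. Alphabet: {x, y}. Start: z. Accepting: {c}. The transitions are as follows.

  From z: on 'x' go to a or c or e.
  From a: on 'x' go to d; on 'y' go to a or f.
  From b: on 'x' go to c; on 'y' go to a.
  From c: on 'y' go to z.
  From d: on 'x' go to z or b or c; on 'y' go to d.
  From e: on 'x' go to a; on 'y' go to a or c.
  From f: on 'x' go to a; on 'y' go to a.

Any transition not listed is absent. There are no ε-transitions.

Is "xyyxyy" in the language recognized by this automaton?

No

Start in {z}.
Read 'x': z→{a, c, e}; now {a, c, e}.
Read 'y': a→{a, f}, c→{z}, e→{a, c}; now {z, a, c, f}.
Read 'y': z→∅, a→{a, f}, c→{z}, f→{a}; now {z, a, f}.
Read 'x': z→{a, c, e}, a→{d}, f→{a}; now {a, c, d, e}.
Read 'y': a→{a, f}, c→{z}, d→{d}, e→{a, c}; now {z, a, c, d, f}.
Read 'y': z→∅, a→{a, f}, c→{z}, d→{d}, f→{a}; now {z, a, d, f}.
The final set {z, a, d, f} contains no accepting state.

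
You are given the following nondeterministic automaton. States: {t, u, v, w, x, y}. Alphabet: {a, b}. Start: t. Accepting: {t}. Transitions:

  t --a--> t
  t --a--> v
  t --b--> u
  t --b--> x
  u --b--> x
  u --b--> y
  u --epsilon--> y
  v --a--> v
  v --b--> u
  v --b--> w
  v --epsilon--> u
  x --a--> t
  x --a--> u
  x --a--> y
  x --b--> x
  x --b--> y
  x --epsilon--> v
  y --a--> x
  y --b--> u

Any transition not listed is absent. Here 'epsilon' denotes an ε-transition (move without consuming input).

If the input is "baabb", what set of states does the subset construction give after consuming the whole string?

{u, v, w, x, y}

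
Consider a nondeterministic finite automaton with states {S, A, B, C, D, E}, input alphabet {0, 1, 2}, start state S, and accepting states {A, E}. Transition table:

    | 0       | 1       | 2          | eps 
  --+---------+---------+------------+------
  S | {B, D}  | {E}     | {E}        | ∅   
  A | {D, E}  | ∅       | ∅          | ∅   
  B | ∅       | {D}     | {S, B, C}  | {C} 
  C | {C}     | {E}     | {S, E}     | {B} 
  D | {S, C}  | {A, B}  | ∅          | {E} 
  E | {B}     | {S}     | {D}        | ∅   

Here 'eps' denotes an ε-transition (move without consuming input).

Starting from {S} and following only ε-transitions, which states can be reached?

{S}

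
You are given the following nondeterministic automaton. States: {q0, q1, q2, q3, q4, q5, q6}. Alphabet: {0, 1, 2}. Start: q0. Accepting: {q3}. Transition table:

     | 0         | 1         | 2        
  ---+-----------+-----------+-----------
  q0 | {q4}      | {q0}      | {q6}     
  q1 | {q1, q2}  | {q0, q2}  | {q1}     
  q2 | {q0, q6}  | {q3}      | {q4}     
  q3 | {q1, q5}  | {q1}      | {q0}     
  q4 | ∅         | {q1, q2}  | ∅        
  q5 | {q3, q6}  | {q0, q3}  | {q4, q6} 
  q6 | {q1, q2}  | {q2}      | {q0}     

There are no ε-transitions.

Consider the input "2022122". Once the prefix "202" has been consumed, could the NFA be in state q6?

No

Start in {q0}.
Read '2': {q0} → {q6}.
Read '0': {q6} → {q1, q2}.
Read '2': {q1, q2} → {q1, q4}.
State q6 is not in {q1, q4}.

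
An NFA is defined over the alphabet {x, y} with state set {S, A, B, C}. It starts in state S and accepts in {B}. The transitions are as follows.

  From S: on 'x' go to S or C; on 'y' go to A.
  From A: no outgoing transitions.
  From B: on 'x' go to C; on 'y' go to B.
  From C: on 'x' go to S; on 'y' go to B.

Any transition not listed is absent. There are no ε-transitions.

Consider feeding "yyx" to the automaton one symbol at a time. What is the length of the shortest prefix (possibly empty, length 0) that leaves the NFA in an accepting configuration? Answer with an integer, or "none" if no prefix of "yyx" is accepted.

Start in {S}.
Read 'y': S→{A}; now {A}.
Read 'y': A→∅; now ∅.
The set is empty and remains empty for the remaining 1 symbol.
No reachable set along the way intersects F.

none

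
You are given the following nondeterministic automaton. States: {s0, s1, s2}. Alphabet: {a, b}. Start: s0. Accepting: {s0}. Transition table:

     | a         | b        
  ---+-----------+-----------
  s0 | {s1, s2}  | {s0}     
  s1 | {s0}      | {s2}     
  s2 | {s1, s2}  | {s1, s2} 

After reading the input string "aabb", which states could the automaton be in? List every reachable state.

{s0, s1, s2}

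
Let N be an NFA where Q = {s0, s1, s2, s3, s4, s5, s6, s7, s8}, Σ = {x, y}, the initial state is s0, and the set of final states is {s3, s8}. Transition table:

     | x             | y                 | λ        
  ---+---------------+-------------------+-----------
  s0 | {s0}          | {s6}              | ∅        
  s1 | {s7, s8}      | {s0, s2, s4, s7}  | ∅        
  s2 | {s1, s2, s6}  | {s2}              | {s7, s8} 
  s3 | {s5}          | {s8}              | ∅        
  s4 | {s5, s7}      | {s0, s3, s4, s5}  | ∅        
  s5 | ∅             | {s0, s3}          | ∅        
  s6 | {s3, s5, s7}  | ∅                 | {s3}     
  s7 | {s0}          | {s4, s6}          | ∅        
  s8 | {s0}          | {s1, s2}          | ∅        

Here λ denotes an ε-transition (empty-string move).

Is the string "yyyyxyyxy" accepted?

Yes

Start in {s0}.
Read 'y': {s0} → {s3, s6}.
Read 'y': {s3, s6} → {s8}.
Read 'y': {s8} → {s1, s2, s7, s8}.
Read 'y': {s1, s2, s7, s8} → {s0, s1, s2, s3, s4, s6, s7, s8}.
Read 'x': {s0, s1, s2, s3, s4, s6, s7, s8} → {s0, s1, s2, s3, s5, s6, s7, s8}.
Read 'y': {s0, s1, s2, s3, s5, s6, s7, s8} → {s0, s1, s2, s3, s4, s6, s7, s8}.
Read 'y': {s0, s1, s2, s3, s4, s6, s7, s8} → {s0, s1, s2, s3, s4, s5, s6, s7, s8}.
Read 'x': {s0, s1, s2, s3, s4, s5, s6, s7, s8} → {s0, s1, s2, s3, s5, s6, s7, s8}.
Read 'y': {s0, s1, s2, s3, s5, s6, s7, s8} → {s0, s1, s2, s3, s4, s6, s7, s8}.
The final set {s0, s1, s2, s3, s4, s6, s7, s8} contains the accepting states s3, s8.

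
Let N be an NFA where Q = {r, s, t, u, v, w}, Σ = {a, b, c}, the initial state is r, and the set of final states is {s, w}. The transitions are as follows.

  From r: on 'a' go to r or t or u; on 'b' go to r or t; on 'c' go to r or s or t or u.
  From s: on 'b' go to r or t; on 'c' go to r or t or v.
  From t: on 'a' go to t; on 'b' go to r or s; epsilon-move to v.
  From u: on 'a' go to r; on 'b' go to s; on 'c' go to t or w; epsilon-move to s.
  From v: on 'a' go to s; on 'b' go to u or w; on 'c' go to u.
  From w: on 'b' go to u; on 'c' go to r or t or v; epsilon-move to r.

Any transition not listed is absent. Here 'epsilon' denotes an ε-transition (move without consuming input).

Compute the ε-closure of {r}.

{r}

Begin with {r}.
No ε-moves leave this set, so the closure equals the set itself.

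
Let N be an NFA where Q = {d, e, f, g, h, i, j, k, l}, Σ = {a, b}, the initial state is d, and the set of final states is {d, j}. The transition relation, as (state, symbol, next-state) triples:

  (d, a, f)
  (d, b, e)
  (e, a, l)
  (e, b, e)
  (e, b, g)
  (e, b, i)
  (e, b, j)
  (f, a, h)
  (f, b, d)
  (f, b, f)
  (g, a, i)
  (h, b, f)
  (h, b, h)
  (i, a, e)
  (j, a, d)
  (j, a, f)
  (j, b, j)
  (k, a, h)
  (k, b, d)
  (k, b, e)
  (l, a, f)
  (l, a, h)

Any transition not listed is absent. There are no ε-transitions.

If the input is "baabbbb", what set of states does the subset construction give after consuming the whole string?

{d, e, f, g, h, i, j}

Start in {d}.
Read 'b': {d} → {e}.
Read 'a': {e} → {l}.
Read 'a': {l} → {f, h}.
Read 'b': {f, h} → {d, f, h}.
Read 'b': {d, f, h} → {d, e, f, h}.
Read 'b': {d, e, f, h} → {d, e, f, g, h, i, j}.
Read 'b': {d, e, f, g, h, i, j} → {d, e, f, g, h, i, j}.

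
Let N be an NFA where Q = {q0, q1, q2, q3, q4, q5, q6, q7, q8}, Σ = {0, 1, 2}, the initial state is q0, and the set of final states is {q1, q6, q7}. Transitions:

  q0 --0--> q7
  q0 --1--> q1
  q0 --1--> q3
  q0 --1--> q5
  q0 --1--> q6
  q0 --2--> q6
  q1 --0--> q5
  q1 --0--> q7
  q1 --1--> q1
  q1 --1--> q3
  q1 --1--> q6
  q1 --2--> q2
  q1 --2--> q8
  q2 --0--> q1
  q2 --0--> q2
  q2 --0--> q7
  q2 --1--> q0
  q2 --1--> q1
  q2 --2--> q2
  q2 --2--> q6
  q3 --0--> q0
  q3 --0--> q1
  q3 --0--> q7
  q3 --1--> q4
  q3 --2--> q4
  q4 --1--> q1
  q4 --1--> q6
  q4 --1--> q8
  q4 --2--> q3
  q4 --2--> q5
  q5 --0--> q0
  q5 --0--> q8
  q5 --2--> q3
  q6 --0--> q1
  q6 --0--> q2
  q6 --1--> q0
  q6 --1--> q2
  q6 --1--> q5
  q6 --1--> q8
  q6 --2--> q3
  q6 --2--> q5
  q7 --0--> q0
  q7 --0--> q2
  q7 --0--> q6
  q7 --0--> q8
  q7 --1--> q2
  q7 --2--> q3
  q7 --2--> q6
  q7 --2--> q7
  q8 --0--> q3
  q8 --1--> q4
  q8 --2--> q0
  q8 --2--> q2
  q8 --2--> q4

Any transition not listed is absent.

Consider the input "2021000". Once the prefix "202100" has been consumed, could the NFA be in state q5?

Start in {q0}.
Read '2': {q0} → {q6}.
Read '0': {q6} → {q1, q2}.
Read '2': {q1, q2} → {q2, q6, q8}.
Read '1': {q2, q6, q8} → {q0, q1, q2, q4, q5, q8}.
Read '0': {q0, q1, q2, q4, q5, q8} → {q0, q1, q2, q3, q5, q7, q8}.
Read '0': {q0, q1, q2, q3, q5, q7, q8} → {q0, q1, q2, q3, q5, q6, q7, q8}.
State q5 is in {q0, q1, q2, q3, q5, q6, q7, q8}.

Yes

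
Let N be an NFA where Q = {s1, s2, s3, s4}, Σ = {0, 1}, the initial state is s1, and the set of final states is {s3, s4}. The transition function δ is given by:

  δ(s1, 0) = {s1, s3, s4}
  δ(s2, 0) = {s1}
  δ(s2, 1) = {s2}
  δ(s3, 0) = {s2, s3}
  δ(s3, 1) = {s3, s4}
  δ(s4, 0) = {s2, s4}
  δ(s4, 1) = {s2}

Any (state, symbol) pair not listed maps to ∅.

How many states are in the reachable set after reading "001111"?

3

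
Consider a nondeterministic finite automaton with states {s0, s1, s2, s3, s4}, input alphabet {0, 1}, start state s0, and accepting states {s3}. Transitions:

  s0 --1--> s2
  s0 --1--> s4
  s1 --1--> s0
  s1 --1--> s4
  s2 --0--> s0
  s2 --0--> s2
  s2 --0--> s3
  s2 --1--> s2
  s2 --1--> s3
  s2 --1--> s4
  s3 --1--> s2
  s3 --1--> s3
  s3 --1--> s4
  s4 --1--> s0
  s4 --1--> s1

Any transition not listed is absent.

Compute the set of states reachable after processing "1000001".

{s2, s3, s4}

Start in {s0}.
Read '1': {s0} → {s2, s4}.
Read '0': {s2, s4} → {s0, s2, s3}.
Read '0': {s0, s2, s3} → {s0, s2, s3}.
Read '0': {s0, s2, s3} → {s0, s2, s3}.
Read '0': {s0, s2, s3} → {s0, s2, s3}.
Read '0': {s0, s2, s3} → {s0, s2, s3}.
Read '1': {s0, s2, s3} → {s2, s3, s4}.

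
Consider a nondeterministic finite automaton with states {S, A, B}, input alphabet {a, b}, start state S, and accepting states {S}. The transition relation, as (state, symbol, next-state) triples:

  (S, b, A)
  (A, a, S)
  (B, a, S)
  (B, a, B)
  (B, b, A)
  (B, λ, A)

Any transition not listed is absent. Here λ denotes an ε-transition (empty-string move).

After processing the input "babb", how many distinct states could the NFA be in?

Start in {S}.
Read 'b': {S} → {A}.
Read 'a': {A} → {S}.
Read 'b': {S} → {A}.
Read 'b': {A} → ∅.
That set has 0 states.

0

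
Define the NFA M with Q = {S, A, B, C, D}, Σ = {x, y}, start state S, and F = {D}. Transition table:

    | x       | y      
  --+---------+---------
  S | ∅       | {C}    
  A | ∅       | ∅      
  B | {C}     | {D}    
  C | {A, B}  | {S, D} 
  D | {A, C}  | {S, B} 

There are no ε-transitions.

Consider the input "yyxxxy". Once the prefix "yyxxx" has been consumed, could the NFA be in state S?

No

Start in {S}.
Read 'y': {S} → {C}.
Read 'y': {C} → {S, D}.
Read 'x': {S, D} → {A, C}.
Read 'x': {A, C} → {A, B}.
Read 'x': {A, B} → {C}.
State S is not in {C}.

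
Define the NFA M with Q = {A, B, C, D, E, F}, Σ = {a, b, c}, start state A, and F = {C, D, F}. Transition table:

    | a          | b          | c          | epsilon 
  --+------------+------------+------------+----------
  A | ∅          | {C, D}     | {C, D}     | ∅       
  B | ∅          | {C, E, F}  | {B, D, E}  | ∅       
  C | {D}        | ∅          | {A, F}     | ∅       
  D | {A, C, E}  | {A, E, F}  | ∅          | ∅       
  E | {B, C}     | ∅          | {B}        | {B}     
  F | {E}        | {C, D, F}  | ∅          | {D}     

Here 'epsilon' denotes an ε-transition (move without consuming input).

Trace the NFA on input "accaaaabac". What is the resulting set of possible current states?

Start in {A}.
Read 'a': A→∅; now ∅.
The set is empty and remains empty for the remaining 9 symbols.

∅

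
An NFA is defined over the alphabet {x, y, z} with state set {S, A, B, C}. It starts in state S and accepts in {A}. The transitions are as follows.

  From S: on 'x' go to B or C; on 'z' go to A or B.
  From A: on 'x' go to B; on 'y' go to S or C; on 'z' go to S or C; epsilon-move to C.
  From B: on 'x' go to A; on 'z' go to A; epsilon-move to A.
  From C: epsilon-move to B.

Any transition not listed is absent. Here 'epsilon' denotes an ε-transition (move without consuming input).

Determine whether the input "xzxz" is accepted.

Yes

Start in {S}.
Read 'x': {S} → {A, B, C}.
Read 'z': {A, B, C} → {S, A, B, C}.
Read 'x': {S, A, B, C} → {A, B, C}.
Read 'z': {A, B, C} → {S, A, B, C}.
The final set {S, A, B, C} contains the accepting state A.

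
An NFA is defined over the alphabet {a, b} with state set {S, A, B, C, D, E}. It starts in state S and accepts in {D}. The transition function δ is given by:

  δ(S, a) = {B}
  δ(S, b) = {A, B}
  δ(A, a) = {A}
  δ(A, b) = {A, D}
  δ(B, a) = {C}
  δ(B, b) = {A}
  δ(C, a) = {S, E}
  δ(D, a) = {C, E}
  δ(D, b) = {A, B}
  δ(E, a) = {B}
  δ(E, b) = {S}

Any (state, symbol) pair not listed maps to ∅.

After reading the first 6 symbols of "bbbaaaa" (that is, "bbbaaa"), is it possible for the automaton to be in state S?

No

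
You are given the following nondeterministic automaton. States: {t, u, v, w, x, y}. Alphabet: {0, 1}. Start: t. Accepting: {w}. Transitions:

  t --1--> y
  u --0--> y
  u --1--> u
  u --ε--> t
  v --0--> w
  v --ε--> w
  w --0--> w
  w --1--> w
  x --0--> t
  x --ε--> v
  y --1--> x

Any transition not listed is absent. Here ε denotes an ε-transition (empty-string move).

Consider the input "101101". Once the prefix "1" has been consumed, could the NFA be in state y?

Yes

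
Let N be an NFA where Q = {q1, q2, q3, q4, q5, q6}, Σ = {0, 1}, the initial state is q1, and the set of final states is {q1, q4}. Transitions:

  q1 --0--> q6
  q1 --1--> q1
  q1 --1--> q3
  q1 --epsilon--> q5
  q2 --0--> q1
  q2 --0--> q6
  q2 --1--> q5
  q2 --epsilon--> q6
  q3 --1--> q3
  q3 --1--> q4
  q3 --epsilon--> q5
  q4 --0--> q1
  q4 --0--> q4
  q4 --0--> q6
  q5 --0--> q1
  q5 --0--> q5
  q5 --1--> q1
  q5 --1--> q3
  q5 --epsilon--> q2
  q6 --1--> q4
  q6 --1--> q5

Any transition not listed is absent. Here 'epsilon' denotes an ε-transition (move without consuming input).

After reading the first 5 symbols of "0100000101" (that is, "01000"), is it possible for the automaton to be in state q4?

Yes

Start: ε-closure({q1}) = {q1, q2, q5, q6}.
Read '0': q1→{q6}, q2→{q1, q6}, q5→{q1, q5}, q6→∅; union {q1, q5, q6}; ε-closure = {q1, q2, q5, q6}.
Read '1': q1→{q1, q3}, q2→{q5}, q5→{q1, q3}, q6→{q4, q5}; union {q1, q3, q4, q5}; ε-closure = {q1, q2, q3, q4, q5, q6}.
Read '0': q1→{q6}, q2→{q1, q6}, q3→∅, q4→{q1, q4, q6}, q5→{q1, q5}, q6→∅; union {q1, q4, q5, q6}; ε-closure = {q1, q2, q4, q5, q6}.
Read '0': q1→{q6}, q2→{q1, q6}, q4→{q1, q4, q6}, q5→{q1, q5}, q6→∅; union {q1, q4, q5, q6}; ε-closure = {q1, q2, q4, q5, q6}.
Read '0': q1→{q6}, q2→{q1, q6}, q4→{q1, q4, q6}, q5→{q1, q5}, q6→∅; union {q1, q4, q5, q6}; ε-closure = {q1, q2, q4, q5, q6}.
State q4 is in {q1, q2, q4, q5, q6}.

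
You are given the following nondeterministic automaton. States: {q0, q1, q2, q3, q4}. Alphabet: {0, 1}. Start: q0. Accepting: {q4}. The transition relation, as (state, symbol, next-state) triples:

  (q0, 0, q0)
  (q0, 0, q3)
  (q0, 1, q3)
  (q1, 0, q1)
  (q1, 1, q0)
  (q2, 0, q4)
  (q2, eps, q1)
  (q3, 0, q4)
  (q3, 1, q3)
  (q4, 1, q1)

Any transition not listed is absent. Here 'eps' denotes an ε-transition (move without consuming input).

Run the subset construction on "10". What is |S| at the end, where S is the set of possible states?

1

Start in {q0}.
Read '1': q0→{q3}; now {q3}.
Read '0': q3→{q4}; now {q4}.
That set has 1 state.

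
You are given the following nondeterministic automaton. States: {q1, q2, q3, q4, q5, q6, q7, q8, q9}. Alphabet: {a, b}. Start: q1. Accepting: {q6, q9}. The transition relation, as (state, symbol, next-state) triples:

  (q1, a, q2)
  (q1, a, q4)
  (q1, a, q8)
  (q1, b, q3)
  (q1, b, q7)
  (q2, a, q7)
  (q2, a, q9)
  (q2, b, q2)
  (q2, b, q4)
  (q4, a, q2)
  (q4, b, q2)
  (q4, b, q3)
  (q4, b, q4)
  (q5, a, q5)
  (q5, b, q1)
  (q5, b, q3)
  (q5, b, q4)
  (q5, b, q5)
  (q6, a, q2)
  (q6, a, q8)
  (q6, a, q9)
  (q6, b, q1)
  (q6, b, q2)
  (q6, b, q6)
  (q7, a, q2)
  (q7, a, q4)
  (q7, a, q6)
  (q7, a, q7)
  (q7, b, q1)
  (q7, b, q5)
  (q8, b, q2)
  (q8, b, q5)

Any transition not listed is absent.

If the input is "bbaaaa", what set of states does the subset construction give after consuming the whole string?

Start in {q1}.
Read 'b': q1→{q3, q7}; now {q3, q7}.
Read 'b': q3→∅, q7→{q1, q5}; now {q1, q5}.
Read 'a': q1→{q2, q4, q8}, q5→{q5}; now {q2, q4, q5, q8}.
Read 'a': q2→{q7, q9}, q4→{q2}, q5→{q5}, q8→∅; now {q2, q5, q7, q9}.
Read 'a': q2→{q7, q9}, q5→{q5}, q7→{q2, q4, q6, q7}, q9→∅; now {q2, q4, q5, q6, q7, q9}.
Read 'a': q2→{q7, q9}, q4→{q2}, q5→{q5}, q6→{q2, q8, q9}, q7→{q2, q4, q6, q7}, q9→∅; now {q2, q4, q5, q6, q7, q8, q9}.

{q2, q4, q5, q6, q7, q8, q9}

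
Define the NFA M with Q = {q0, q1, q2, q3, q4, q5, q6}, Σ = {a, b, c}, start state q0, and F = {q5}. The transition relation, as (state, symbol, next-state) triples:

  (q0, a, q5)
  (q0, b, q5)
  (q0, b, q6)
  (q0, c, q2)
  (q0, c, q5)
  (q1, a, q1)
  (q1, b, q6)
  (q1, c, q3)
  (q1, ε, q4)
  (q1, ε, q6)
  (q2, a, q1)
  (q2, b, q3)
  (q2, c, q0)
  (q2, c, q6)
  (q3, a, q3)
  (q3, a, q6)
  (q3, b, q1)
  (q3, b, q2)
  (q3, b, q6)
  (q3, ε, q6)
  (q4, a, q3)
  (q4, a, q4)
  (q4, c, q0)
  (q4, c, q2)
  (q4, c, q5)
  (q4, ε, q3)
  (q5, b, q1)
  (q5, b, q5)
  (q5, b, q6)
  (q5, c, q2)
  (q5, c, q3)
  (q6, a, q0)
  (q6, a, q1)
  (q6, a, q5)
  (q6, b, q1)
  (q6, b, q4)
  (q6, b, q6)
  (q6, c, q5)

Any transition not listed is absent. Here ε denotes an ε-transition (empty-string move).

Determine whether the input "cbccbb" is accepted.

Yes

Start in {q0}.
Read 'c': {q0} → {q2, q5}.
Read 'b': {q2, q5} → {q1, q3, q4, q5, q6}.
Read 'c': {q1, q3, q4, q5, q6} → {q0, q2, q3, q5, q6}.
Read 'c': {q0, q2, q3, q5, q6} → {q0, q2, q3, q5, q6}.
Read 'b': {q0, q2, q3, q5, q6} → {q1, q2, q3, q4, q5, q6}.
Read 'b': {q1, q2, q3, q4, q5, q6} → {q1, q2, q3, q4, q5, q6}.
The final set {q1, q2, q3, q4, q5, q6} contains the accepting state q5.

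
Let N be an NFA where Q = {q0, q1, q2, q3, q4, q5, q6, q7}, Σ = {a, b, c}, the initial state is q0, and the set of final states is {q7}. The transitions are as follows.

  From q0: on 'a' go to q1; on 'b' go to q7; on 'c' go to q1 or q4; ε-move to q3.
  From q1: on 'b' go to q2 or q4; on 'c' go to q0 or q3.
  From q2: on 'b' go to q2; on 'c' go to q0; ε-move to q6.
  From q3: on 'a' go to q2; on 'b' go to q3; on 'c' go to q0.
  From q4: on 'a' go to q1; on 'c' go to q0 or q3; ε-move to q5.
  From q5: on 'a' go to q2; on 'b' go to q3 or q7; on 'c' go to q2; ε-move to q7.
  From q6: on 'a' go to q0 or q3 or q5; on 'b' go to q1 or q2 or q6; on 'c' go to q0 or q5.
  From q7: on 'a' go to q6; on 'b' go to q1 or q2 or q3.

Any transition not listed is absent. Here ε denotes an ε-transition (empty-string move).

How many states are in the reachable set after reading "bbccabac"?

8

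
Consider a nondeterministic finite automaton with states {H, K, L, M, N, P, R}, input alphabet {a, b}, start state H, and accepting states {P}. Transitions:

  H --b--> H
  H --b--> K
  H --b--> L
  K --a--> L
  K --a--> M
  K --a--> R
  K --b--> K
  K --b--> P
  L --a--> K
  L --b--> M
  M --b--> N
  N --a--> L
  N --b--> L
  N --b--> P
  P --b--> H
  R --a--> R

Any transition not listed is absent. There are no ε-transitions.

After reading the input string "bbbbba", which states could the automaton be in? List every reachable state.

{K, L, M, R}

Start in {H}.
Read 'b': {H} → {H, K, L}.
Read 'b': {H, K, L} → {H, K, L, M, P}.
Read 'b': {H, K, L, M, P} → {H, K, L, M, N, P}.
Read 'b': {H, K, L, M, N, P} → {H, K, L, M, N, P}.
Read 'b': {H, K, L, M, N, P} → {H, K, L, M, N, P}.
Read 'a': {H, K, L, M, N, P} → {K, L, M, R}.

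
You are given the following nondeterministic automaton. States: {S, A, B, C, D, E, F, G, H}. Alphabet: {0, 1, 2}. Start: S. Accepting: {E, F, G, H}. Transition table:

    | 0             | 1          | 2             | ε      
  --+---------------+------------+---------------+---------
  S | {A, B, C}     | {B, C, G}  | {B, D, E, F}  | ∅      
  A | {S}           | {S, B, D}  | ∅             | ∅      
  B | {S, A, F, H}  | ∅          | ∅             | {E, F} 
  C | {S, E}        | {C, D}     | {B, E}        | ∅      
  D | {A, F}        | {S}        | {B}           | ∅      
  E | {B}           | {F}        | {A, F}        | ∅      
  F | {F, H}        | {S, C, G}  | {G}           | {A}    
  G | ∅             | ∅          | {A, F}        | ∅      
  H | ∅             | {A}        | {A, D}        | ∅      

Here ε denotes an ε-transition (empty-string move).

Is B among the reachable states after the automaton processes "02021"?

Start in {S}.
Read '0': S→{A, B, C}; union {A, B, C}; ε-closure = {A, B, C, E, F}.
Read '2': A→∅, B→∅, C→{B, E}, E→{A, F}, F→{G}; now {A, B, E, F, G}.
Read '0': A→{S}, B→{S, A, F, H}, E→{B}, F→{F, H}, G→∅; union {S, A, B, F, H}; ε-closure = {S, A, B, E, F, H}.
Read '2': S→{B, D, E, F}, A→∅, B→∅, E→{A, F}, F→{G}, H→{A, D}; now {A, B, D, E, F, G}.
Read '1': A→{S, B, D}, B→∅, D→{S}, E→{F}, F→{S, C, G}, G→∅; union {S, B, C, D, F, G}; ε-closure = {S, A, B, C, D, E, F, G}.
State B is in {S, A, B, C, D, E, F, G}.

Yes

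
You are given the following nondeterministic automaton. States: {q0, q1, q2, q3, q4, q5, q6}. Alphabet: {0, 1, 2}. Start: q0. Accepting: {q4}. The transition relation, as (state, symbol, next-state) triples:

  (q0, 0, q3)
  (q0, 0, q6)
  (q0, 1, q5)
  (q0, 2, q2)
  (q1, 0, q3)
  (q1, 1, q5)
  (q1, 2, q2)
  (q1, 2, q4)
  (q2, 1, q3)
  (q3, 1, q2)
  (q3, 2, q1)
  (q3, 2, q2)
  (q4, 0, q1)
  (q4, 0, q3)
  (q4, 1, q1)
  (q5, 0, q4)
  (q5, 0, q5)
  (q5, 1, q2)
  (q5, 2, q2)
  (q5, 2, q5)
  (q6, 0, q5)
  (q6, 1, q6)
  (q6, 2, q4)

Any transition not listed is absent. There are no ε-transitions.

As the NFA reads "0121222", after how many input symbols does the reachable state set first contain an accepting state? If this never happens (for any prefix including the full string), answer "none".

3

Start in {q0}.
Read '0': q0→{q3, q6}; now {q3, q6}.
Read '1': q3→{q2}, q6→{q6}; now {q2, q6}.
Read '2': q2→∅, q6→{q4}; now {q4}.
None of the earlier sets intersect F, but {q4} does.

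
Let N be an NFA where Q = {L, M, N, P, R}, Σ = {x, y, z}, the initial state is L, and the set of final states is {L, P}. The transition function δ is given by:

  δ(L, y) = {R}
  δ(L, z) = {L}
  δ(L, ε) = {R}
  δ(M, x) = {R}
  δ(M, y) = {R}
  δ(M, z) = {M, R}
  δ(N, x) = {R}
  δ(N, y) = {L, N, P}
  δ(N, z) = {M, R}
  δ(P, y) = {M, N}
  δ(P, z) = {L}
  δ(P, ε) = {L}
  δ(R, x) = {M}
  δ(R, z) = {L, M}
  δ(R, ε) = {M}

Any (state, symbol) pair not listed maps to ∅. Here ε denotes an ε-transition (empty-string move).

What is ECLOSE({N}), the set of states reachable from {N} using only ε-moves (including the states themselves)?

{N}

Begin with {N}.
No ε-moves leave this set, so the closure equals the set itself.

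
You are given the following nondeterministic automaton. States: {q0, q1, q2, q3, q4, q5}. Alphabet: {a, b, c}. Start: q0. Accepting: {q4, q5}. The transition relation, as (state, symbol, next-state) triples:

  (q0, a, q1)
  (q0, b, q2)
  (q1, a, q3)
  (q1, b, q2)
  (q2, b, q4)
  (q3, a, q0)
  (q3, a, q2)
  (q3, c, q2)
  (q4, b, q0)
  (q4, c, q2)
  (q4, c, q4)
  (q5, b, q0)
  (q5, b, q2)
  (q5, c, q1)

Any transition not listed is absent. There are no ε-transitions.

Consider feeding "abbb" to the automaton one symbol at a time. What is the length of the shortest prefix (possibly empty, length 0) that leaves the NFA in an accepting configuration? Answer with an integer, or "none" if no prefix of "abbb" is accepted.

3

Start in {q0}.
Read 'a': q0→{q1}; now {q1}.
Read 'b': q1→{q2}; now {q2}.
Read 'b': q2→{q4}; now {q4}.
None of the earlier sets intersect F, but {q4} does.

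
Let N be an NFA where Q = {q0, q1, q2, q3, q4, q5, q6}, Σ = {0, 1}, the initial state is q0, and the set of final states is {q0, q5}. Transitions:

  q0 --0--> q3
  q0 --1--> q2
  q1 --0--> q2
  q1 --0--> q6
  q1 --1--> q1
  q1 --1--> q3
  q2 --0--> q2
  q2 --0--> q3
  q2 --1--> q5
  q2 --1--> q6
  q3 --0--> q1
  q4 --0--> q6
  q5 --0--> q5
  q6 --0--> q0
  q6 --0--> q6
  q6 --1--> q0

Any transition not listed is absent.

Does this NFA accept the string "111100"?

No

Start in {q0}.
Read '1': {q0} → {q2}.
Read '1': {q2} → {q5, q6}.
Read '1': {q5, q6} → {q0}.
Read '1': {q0} → {q2}.
Read '0': {q2} → {q2, q3}.
Read '0': {q2, q3} → {q1, q2, q3}.
The final set {q1, q2, q3} contains no accepting state.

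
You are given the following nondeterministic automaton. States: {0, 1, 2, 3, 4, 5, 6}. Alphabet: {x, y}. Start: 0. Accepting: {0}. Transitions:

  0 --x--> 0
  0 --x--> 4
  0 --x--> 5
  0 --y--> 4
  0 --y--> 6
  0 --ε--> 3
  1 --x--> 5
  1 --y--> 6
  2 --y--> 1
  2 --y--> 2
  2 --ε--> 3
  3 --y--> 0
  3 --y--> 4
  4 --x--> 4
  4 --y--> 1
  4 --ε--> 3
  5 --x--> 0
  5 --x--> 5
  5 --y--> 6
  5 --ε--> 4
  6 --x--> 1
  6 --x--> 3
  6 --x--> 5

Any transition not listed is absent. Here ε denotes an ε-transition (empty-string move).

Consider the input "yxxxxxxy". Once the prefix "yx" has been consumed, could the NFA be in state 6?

No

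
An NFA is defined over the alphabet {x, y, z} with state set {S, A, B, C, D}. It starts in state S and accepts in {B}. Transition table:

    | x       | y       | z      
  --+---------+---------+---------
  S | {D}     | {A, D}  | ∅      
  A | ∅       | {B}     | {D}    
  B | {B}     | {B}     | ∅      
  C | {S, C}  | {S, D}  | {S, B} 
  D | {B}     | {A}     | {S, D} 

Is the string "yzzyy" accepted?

Yes

Start in {S}.
Read 'y': S→{A, D}; now {A, D}.
Read 'z': A→{D}, D→{S, D}; now {S, D}.
Read 'z': S→∅, D→{S, D}; now {S, D}.
Read 'y': S→{A, D}, D→{A}; now {A, D}.
Read 'y': A→{B}, D→{A}; now {A, B}.
The final set {A, B} contains the accepting state B.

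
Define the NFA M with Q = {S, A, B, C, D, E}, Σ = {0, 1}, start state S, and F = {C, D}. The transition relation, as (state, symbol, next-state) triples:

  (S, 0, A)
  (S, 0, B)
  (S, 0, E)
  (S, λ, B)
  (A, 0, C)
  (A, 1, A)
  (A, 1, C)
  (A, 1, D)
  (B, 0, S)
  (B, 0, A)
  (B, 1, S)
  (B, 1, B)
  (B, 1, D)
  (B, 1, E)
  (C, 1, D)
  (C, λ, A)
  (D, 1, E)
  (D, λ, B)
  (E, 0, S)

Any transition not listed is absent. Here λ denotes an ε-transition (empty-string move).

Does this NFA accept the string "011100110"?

Yes

Start: ε-closure({S}) = {S, B}.
Read '0': {S, B} → {S, A, B, E}.
Read '1': {S, A, B, E} → {S, A, B, C, D, E}.
Read '1': {S, A, B, C, D, E} → {S, A, B, C, D, E}.
Read '1': {S, A, B, C, D, E} → {S, A, B, C, D, E}.
Read '0': {S, A, B, C, D, E} → {S, A, B, C, E}.
Read '0': {S, A, B, C, E} → {S, A, B, C, E}.
Read '1': {S, A, B, C, E} → {S, A, B, C, D, E}.
Read '1': {S, A, B, C, D, E} → {S, A, B, C, D, E}.
Read '0': {S, A, B, C, D, E} → {S, A, B, C, E}.
The final set {S, A, B, C, E} contains the accepting state C.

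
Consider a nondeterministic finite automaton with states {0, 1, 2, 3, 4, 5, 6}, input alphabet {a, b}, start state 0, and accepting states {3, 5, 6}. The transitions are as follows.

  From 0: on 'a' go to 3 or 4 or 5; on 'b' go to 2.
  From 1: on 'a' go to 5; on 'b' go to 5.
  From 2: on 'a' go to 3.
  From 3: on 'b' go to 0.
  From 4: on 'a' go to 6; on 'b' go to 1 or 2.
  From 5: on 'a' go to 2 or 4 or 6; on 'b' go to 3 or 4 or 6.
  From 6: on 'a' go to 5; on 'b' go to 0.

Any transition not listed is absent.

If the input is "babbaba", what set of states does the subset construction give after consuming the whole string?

Start in {0}.
Read 'b': {0} → {2}.
Read 'a': {2} → {3}.
Read 'b': {3} → {0}.
Read 'b': {0} → {2}.
Read 'a': {2} → {3}.
Read 'b': {3} → {0}.
Read 'a': {0} → {3, 4, 5}.

{3, 4, 5}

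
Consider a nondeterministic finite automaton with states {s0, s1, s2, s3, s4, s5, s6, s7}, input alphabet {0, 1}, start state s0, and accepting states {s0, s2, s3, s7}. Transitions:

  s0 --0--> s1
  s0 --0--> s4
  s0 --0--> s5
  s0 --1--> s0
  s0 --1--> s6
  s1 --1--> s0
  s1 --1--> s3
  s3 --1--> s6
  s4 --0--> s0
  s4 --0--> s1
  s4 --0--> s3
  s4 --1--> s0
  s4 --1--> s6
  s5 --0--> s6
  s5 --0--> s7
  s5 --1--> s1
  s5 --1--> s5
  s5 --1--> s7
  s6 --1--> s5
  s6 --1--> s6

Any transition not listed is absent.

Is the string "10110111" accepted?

Yes

Start in {s0}.
Read '1': {s0} → {s0, s6}.
Read '0': {s0, s6} → {s1, s4, s5}.
Read '1': {s1, s4, s5} → {s0, s1, s3, s5, s6, s7}.
Read '1': {s0, s1, s3, s5, s6, s7} → {s0, s1, s3, s5, s6, s7}.
Read '0': {s0, s1, s3, s5, s6, s7} → {s1, s4, s5, s6, s7}.
Read '1': {s1, s4, s5, s6, s7} → {s0, s1, s3, s5, s6, s7}.
Read '1': {s0, s1, s3, s5, s6, s7} → {s0, s1, s3, s5, s6, s7}.
Read '1': {s0, s1, s3, s5, s6, s7} → {s0, s1, s3, s5, s6, s7}.
The final set {s0, s1, s3, s5, s6, s7} contains the accepting states s0, s3, s7.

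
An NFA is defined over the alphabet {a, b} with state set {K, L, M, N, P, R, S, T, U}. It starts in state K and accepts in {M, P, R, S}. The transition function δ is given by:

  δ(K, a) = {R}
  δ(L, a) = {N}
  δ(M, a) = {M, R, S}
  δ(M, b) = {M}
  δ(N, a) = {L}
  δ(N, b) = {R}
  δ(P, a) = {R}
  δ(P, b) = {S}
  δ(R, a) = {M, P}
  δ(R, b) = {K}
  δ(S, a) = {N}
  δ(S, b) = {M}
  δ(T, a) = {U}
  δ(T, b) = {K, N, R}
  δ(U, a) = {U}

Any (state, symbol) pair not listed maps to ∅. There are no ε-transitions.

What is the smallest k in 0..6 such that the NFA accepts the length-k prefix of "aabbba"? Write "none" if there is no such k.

1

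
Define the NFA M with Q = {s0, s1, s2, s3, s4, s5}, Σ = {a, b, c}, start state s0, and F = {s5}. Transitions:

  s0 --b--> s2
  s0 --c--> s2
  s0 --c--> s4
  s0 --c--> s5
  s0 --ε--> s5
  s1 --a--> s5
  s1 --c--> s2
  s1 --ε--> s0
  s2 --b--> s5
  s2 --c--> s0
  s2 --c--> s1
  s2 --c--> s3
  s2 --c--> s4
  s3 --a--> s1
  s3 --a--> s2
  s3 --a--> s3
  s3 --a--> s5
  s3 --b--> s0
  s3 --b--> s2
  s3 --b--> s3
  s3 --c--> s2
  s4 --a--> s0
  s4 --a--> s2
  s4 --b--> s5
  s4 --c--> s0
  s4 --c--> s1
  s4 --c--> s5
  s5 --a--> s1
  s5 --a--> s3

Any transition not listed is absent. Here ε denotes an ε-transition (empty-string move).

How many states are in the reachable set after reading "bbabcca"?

Start: ε-closure({s0}) = {s0, s5}.
Read 'b': s0→{s2}, s5→∅; now {s2}.
Read 'b': s2→{s5}; now {s5}.
Read 'a': s5→{s1, s3}; union {s1, s3}; ε-closure = {s0, s1, s3, s5}.
Read 'b': s0→{s2}, s1→∅, s3→{s0, s2, s3}, s5→∅; union {s0, s2, s3}; ε-closure = {s0, s2, s3, s5}.
Read 'c': s0→{s2, s4, s5}, s2→{s0, s1, s3, s4}, s3→{s2}, s5→∅; now {s0, s1, s2, s3, s4, s5}.
Read 'c': s0→{s2, s4, s5}, s1→{s2}, s2→{s0, s1, s3, s4}, s3→{s2}, s4→{s0, s1, s5}, s5→∅; now {s0, s1, s2, s3, s4, s5}.
Read 'a': s0→∅, s1→{s5}, s2→∅, s3→{s1, s2, s3, s5}, s4→{s0, s2}, s5→{s1, s3}; now {s0, s1, s2, s3, s5}.
That set has 5 states.

5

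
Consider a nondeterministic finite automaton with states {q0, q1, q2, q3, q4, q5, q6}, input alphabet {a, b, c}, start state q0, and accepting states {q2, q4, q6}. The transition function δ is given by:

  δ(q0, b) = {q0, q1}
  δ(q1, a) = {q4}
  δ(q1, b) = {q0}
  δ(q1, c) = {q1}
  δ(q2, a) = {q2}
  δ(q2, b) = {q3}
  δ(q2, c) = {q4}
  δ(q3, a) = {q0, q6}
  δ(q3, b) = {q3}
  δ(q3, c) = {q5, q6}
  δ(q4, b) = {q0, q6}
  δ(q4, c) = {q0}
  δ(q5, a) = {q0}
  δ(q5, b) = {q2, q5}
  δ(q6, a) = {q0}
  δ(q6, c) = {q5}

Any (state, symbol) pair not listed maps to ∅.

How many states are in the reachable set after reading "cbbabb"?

Start in {q0}.
Read 'c': q0→∅; now ∅.
The set is empty and remains empty for the remaining 5 symbols.
That set has 0 states.

0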